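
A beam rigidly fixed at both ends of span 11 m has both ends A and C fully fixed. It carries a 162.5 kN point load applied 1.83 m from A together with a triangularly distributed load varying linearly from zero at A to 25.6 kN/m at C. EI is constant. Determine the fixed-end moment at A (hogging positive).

M_A = 309.9 kN·m

Release both end moments; the primary structure is a simply-supported span AC with redundants M_A and M_C.
On the primary (simply-supported) span, the end slopes from the loading are:
  at A: point load 162.5 at a = 1.83: Pab(L + b)/(6LEI) = 833.4/EI
  at C: point load 162.5 at a = 1.83: Pab(L + a)/(6LEI) = 530.1/EI
  at A: triangular load, peak 25.6: 7w₀L³/(360EI) = 662.5/EI
  at C: triangular load, peak 25.6: w₀L³/(45EI) = 757.2/EI
  θ_A0 = 1496/EI,  θ_C0 = 1287/EI
Flexibility coefficients: a unit moment at one end gives L/(3EI) there and L/(6EI) at the far end, so f₁₁ = f₂₂ = 3.667/EI and f₁₂ = f₂₁ = 1.833/EI.
Compatibility — zero rotation at each built-in end:
  3.667 M_A + 1.833 M_C = 1496
  1.833 M_A + 3.667 M_C = 1287
Solving the pair gives M_A = 309.9 kN·m and M_C = 196.1 kN·m (hogging).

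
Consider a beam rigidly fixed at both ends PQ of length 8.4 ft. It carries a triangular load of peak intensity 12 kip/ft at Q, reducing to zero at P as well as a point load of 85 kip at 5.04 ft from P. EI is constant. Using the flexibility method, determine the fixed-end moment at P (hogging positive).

Take the two fixed-end moments M_P, M_Q as redundants; the released structure is the simple span PQ.
End rotations of the released simple span under the applied load (×1/EI):
  at P: triangular load, peak 12: 7w₀L³/(360EI) = 138.3/EI
  at Q: triangular load, peak 12: w₀L³/(45EI) = 158.1/EI
  at P: point load 85 at a = 5.04: Pab(L + b)/(6LEI) = 335.9/EI
  at Q: point load 85 at a = 5.04: Pab(L + a)/(6LEI) = 383.8/EI
  θ_P0 = 474.2/EI,  θ_Q0 = 541.9/EI
Flexibility coefficients: a unit moment at one end gives L/(3EI) there and L/(6EI) at the far end, so f₁₁ = f₂₂ = 2.8/EI and f₁₂ = f₂₁ = 1.4/EI.
Compatibility — zero rotation at each built-in end:
  2.8 M_P + 1.4 M_Q = 474.2
  1.4 M_P + 2.8 M_Q = 541.9
Solving the pair gives M_P = 96.77 kip·ft and M_Q = 145.2 kip·ft (hogging).

M_P = 96.77 kip·ft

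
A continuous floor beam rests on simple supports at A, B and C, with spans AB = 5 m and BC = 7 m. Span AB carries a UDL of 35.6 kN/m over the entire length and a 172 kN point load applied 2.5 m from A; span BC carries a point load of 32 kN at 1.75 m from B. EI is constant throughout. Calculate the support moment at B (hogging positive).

Take M_B as the redundant. Released structure: two simple spans AB and BC with a hinge at B.
End slopes at the hinge B, treating each span as simply supported:
  span AB: UDL 35.6: wL³/(24EI) = 185.4/EI
  span AB: point load 172 at a = 2.5: Pab(L + a)/(6LEI) = 268.8/EI
  span BC: point load 32 at a = 1.75: Pab(L + b)/(6LEI) = 85.75/EI
  relative rotation θ_0 = (454.2 + 85.75)/EI = 539.9/EI
A unit hogging moment at B produces rotation L₁/(3EI) + L₂/(3EI) = 4/EI.
Slope continuity at B: θ_0 = M_B·4/EI, so M_B = 539.9/4 = 135 kN·m (hogging).

M_B = 135 kN·m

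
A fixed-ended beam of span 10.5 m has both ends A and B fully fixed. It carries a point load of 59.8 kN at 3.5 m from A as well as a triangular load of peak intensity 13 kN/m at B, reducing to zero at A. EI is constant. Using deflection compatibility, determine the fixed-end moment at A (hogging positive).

M_A = 140.8 kN·m

Take the two fixed-end moments M_A, M_B as redundants; the released structure is the simple span AB.
On the primary (simply-supported) span, the end slopes from the loading are:
  at A: point load 59.8 at a = 3.5: Pab(L + b)/(6LEI) = 407/EI
  at B: point load 59.8 at a = 3.5: Pab(L + a)/(6LEI) = 325.6/EI
  at A: triangular load, peak 13: 7w₀L³/(360EI) = 292.6/EI
  at B: triangular load, peak 13: w₀L³/(45EI) = 334.4/EI
  θ_A0 = 699.6/EI,  θ_B0 = 660/EI
Flexibility coefficients: a unit moment at one end gives L/(3EI) there and L/(6EI) at the far end, so f₁₁ = f₂₂ = 3.5/EI and f₁₂ = f₂₁ = 1.75/EI.
Compatibility — zero rotation at each built-in end:
  3.5 M_A + 1.75 M_B = 699.6
  1.75 M_A + 3.5 M_B = 660
Solving the pair gives M_A = 140.8 kN·m and M_B = 118.2 kN·m (hogging).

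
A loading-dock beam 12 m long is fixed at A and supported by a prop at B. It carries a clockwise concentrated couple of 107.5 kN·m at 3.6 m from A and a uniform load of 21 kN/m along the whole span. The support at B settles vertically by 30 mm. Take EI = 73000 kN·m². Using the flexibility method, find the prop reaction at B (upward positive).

Remove the prop at B; the released (primary) structure is a cantilever built in at A.
Downward deflection at the released point B due to the loads:
  clockwise couple 107.5 at a = 3.6: M₀a(2L − a)/(2EI) = 3947/EI
  UDL 21: wL⁴/(8EI) = 54432/EI
  δ_0 = 58379/EI
Flexibility coefficient — unit upward force at B: δ_{BB} = L³/(3EI) = 576/EI.
With EI = 73000 kN·m²: δ_0 = 0.79972 m and δ_{BB} = 0.00789 m/kN.
Compatibility — the beam at B must follow the support down by 0.03 m: δ_0 − R_B·δ_{BB} = 0.03, so R_B = (0.79972 − 0.03)/0.00789 = 97.55 kN.

R_B = 97.55 kN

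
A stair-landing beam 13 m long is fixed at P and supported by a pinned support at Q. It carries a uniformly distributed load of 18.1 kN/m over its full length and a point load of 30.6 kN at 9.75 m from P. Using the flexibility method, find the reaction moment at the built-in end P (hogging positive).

Take the reaction at Q as the redundant and release it; the primary structure is a cantilever fixed at P.
Primary-structure tip deflection at Q by superposition:
  UDL 18.1: wL⁴/(8EI) = 64619/EI
  point load 30.6 at a = 9.75: Pa²(3L − a)/(6EI) = 14181/EI
  δ_0 = 78800/EI
Flexibility coefficient — unit upward force at Q: δ_{QQ} = L³/(3EI) = 732.3/EI.
Compatibility at Q: δ_0 − R_Q·δ_{QQ} = 0, so R_Q = 78800/732.3 = 107.6 kN.
Moment equilibrium about P: M_P = Σ(load moments about P) − R_Q·L = 1828 − 107.6×13 = 429 kN·m.

M_P = 429 kN·m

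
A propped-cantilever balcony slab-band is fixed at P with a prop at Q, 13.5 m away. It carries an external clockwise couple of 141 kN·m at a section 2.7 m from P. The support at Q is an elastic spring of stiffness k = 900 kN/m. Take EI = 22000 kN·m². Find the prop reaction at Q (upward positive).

Remove the prop at Q; the released (primary) structure is a cantilever built in at P.
Deflection at Q on the released cantilever, summing each load's contribution:
  clockwise couple 141 at a = 2.7: M₀a(2L − a)/(2EI) = 4626/EI
Tip deflection under a unit load at Q: L³/(3EI) = 820.1/EI.
With EI = 22000 kN·m²: δ_0 = 0.21025 m and δ_{QQ} = 0.037278 m/kN.
Compatibility — the spring shortens by R_Q/k under the reaction it provides: δ_0 − R_Q·δ_{QQ} = R_Q/k. With 1/k = 0.001111 m/kN, R_Q = δ_0 / (δ_{QQ} + 1/k) = 0.21025 / (0.037278 + 0.001111) = 5.477 kN.

R_Q = 5.477 kN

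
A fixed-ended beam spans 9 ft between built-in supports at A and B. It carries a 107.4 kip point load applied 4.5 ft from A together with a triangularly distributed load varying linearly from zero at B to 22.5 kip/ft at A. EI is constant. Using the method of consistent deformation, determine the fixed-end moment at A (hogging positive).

Take the two fixed-end moments M_A, M_B as redundants; the released structure is the simple span AB.
Simple-span end rotations at A and B under the given loads:
  at A: point load 107.4 at a = 4.5: Pab(L + b)/(6LEI) = 543.7/EI
  at B: point load 107.4 at a = 4.5: Pab(L + a)/(6LEI) = 543.7/EI
  at A: triangular load, peak 22.5: w₀L³/(45EI) = 364.5/EI
  at B: triangular load, peak 22.5: 7w₀L³/(360EI) = 318.9/EI
  θ_A0 = 908.2/EI,  θ_B0 = 862.6/EI
Flexibility coefficients: a unit moment at one end gives L/(3EI) there and L/(6EI) at the far end, so f₁₁ = f₂₂ = 3/EI and f₁₂ = f₂₁ = 1.5/EI.
Compatibility — zero rotation at each built-in end:
  3 M_A + 1.5 M_B = 908.2
  1.5 M_A + 3 M_B = 862.6
Solving the pair gives M_A = 211.9 kip·ft and M_B = 181.6 kip·ft (hogging).

M_A = 211.9 kip·ft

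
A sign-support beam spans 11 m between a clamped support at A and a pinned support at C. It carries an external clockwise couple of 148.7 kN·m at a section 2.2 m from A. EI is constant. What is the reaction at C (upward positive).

Take the reaction at C as the redundant and release it; the primary structure is a cantilever fixed at A.
Free-end deflection of the primary structure under the applied loading (downward +):
  clockwise couple 148.7 at a = 2.2: M₀a(2L − a)/(2EI) = 3239/EI
Tip deflection under a unit load at C: L³/(3EI) = 443.7/EI.
The prop prevents deflection at C: R_C = δ_0/δ_{CC} = 3239/443.7 = 7.3 kN.

R_C = 7.3 kN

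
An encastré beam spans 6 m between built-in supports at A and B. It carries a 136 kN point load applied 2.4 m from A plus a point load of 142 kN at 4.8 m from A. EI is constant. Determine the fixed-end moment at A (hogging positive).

M_A = 144.8 kN·m

Release both end moments; the primary structure is a simply-supported span AB with redundants M_A and M_B.
Simple-span end rotations at A and B under the given loads:
  at A: point load 136 at a = 2.4: Pab(L + b)/(6LEI) = 313.3/EI
  at B: point load 136 at a = 2.4: Pab(L + a)/(6LEI) = 274.2/EI
  at A: point load 142 at a = 4.8: Pab(L + b)/(6LEI) = 163.6/EI
  at B: point load 142 at a = 4.8: Pab(L + a)/(6LEI) = 245.4/EI
  θ_A0 = 476.9/EI,  θ_B0 = 519.6/EI
Flexibility coefficients: a unit moment at one end gives L/(3EI) there and L/(6EI) at the far end, so f₁₁ = f₂₂ = 2/EI and f₁₂ = f₂₁ = 1/EI.
Compatibility — zero rotation at each built-in end:
  2 M_A + 1 M_B = 476.9
  1 M_A + 2 M_B = 519.6
Solving the pair gives M_A = 144.8 kN·m and M_B = 187.4 kN·m (hogging).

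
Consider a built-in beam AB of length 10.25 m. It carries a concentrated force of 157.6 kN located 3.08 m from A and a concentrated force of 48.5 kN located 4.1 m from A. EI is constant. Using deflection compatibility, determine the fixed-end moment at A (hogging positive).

M_A = 309.1 kN·m

Take the two fixed-end moments M_A, M_B as redundants; the released structure is the simple span AB.
On the primary (simply-supported) span, the end slopes from the loading are:
  at A: point load 157.6 at a = 3.08: Pab(L + b)/(6LEI) = 985.8/EI
  at B: point load 157.6 at a = 3.08: Pab(L + a)/(6LEI) = 754.4/EI
  at A: point load 48.5 at a = 4.1: Pab(L + b)/(6LEI) = 326.1/EI
  at B: point load 48.5 at a = 4.1: Pab(L + a)/(6LEI) = 285.3/EI
  θ_A0 = 1312/EI,  θ_B0 = 1040/EI
Flexibility coefficients: a unit moment at one end gives L/(3EI) there and L/(6EI) at the far end, so f₁₁ = f₂₂ = 3.417/EI and f₁₂ = f₂₁ = 1.708/EI.
Compatibility — zero rotation at each built-in end:
  3.417 M_A + 1.708 M_B = 1312
  1.708 M_A + 3.417 M_B = 1040
Solving the pair gives M_A = 309.1 kN·m and M_B = 149.8 kN·m (hogging).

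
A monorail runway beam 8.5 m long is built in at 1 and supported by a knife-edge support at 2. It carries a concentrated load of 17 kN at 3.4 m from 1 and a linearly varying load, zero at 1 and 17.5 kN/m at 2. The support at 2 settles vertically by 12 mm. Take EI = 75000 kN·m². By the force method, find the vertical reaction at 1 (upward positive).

R_1 = 51.33 kN

Remove the prop at 2; the released (primary) structure is a cantilever built in at 1.
Downward deflection at the released point 2 due to the loads:
  point load 17 at a = 3.4: Pa²(3L − a)/(6EI) = 723.8/EI
  triangular load, peak 17.5 at the free end: 11w₀L⁴/(120EI) = 8374/EI
  δ_0 = 9098/EI
Tip deflection under a unit load at 2: L³/(3EI) = 204.7/EI.
With EI = 75000 kN·m²: δ_0 = 0.1213 m and δ_{22} = 0.002729 m/kN.
Compatibility — the beam at 2 must follow the support down by 0.012 m: δ_0 − R_2·δ_{22} = 0.012, so R_2 = (0.1213 − 0.012)/0.002729 = 40.05 kN.
Vertical equilibrium: R_1 = ΣP − R_2 = 91.38 − 40.05 = 51.33 kN.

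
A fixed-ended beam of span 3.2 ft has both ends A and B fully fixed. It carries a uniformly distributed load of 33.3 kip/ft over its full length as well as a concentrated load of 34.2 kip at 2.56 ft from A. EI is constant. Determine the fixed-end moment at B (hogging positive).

Take the two fixed-end moments M_A, M_B as redundants; the released structure is the simple span AB.
Simple-span end rotations at A and B under the given loads:
  at A: UDL 33.3: wL³/(24EI) = 45.47/EI
  at B: UDL 33.3: wL³/(24EI) = 45.47/EI
  at A: point load 34.2 at a = 2.56: Pab(L + b)/(6LEI) = 11.21/EI
  at B: point load 34.2 at a = 2.56: Pab(L + a)/(6LEI) = 16.81/EI
  θ_A0 = 56.67/EI,  θ_B0 = 62.28/EI
Flexibility coefficients: a unit moment at one end gives L/(3EI) there and L/(6EI) at the far end, so f₁₁ = f₂₂ = 1.067/EI and f₁₂ = f₂₁ = 0.5333/EI.
Compatibility — zero rotation at each built-in end:
  1.067 M_A + 0.5333 M_B = 56.67
  0.5333 M_A + 1.067 M_B = 62.28
Solving the pair gives M_A = 31.92 kip·ft and M_B = 42.42 kip·ft (hogging).

M_B = 42.42 kip·ft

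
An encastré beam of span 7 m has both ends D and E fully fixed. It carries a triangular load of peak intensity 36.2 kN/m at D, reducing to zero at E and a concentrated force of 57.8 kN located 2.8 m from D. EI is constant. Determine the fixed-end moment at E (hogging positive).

M_E = 97.97 kN·m

Take the two fixed-end moments M_D, M_E as redundants; the released structure is the simple span DE.
On the primary (simply-supported) span, the end slopes from the loading are:
  at D: triangular load, peak 36.2: w₀L³/(45EI) = 275.9/EI
  at E: triangular load, peak 36.2: 7w₀L³/(360EI) = 241.4/EI
  at D: point load 57.8 at a = 2.8: Pab(L + b)/(6LEI) = 181.3/EI
  at E: point load 57.8 at a = 2.8: Pab(L + a)/(6LEI) = 158.6/EI
  θ_D0 = 457.2/EI,  θ_E0 = 400/EI
Flexibility coefficients: a unit moment at one end gives L/(3EI) there and L/(6EI) at the far end, so f₁₁ = f₂₂ = 2.333/EI and f₁₂ = f₂₁ = 1.167/EI.
Compatibility — zero rotation at each built-in end:
  2.333 M_D + 1.167 M_E = 457.2
  1.167 M_D + 2.333 M_E = 400
Solving the pair gives M_D = 147 kN·m and M_E = 97.97 kN·m (hogging).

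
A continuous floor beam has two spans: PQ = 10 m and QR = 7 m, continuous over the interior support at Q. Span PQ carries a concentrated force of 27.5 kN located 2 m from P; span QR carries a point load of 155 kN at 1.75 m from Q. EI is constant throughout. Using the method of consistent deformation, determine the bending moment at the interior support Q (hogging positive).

Take M_Q as the redundant. Released structure: two simple spans PQ and QR with a hinge at Q.
Rotations at Q on the released spans (each span's end-slope, ×1/EI):
  span PQ: point load 27.5 at a = 2: Pab(L + a)/(6LEI) = 88/EI
  span QR: point load 155 at a = 1.75: Pab(L + b)/(6LEI) = 415.4/EI
  relative rotation θ_0 = (88 + 415.4)/EI = 503.4/EI
A unit hogging moment at Q produces rotation L₁/(3EI) + L₂/(3EI) = 5.667/EI.
Compatibility: M_Q·(L₁+L₂)/(3EI) = θ_0, giving M_Q = 88.83 kN·m (hogging).

M_Q = 88.83 kN·m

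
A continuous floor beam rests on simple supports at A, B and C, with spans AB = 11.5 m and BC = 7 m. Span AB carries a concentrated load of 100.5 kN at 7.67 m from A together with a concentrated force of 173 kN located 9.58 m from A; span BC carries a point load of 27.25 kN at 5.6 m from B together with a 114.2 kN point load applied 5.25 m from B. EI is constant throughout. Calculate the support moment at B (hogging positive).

M_B = 333 kN·m

Release continuity at B by inserting a hinge; the redundant is the internal moment M_B. The primary structure is two simply-supported spans AB and BC.
End slopes at the hinge B, treating each span as simply supported:
  span AB: point load 100.5 at a = 7.67: Pab(L + a)/(6LEI) = 820.2/EI
  span AB: point load 173 at a = 9.58: Pab(L + a)/(6LEI) = 972.2/EI
  span BC: point load 27.25 at a = 5.6: Pab(L + b)/(6LEI) = 42.73/EI
  span BC: point load 114.2 at a = 5.25: Pab(L + b)/(6LEI) = 218.6/EI
  relative rotation θ_0 = (1792 + 261.3)/EI = 2054/EI
A unit hogging moment at B produces rotation L₁/(3EI) + L₂/(3EI) = 6.167/EI.
Compatibility: M_B·(L₁+L₂)/(3EI) = θ_0, giving M_B = 333 kN·m (hogging).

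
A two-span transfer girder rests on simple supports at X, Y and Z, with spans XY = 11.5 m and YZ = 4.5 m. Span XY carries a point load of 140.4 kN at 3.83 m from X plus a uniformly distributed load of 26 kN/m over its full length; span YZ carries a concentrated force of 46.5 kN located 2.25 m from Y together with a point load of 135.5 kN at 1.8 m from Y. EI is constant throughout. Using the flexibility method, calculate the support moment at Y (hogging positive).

M_Y = 524.7 kN·m

Release continuity at Y by inserting a hinge; the redundant is the internal moment M_Y. The primary structure is two simply-supported spans XY and YZ.
Discontinuity in slope at Y on the released structure — sum the simple-span end rotations:
  span XY: point load 140.4 at a = 3.83: Pab(L + a)/(6LEI) = 916.3/EI
  span XY: UDL 26: wL³/(24EI) = 1648/EI
  span YZ: point load 46.5 at a = 2.25: Pab(L + b)/(6LEI) = 58.85/EI
  span YZ: point load 135.5 at a = 1.8: Pab(L + b)/(6LEI) = 175.6/EI
  relative rotation θ_0 = (2564 + 234.5)/EI = 2798/EI
A unit hogging moment at Y produces rotation L₁/(3EI) + L₂/(3EI) = 5.333/EI.
Slope continuity at Y: θ_0 = M_Y·5.333/EI, so M_Y = 2798/5.333 = 524.7 kN·m (hogging).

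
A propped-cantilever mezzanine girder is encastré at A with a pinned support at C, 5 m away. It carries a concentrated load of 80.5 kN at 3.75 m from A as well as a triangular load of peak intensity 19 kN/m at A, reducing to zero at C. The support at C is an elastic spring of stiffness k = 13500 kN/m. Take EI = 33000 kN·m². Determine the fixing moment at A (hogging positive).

Choose R_C as the redundant. The primary structure is the cantilever fixed at A.
Downward deflection at the released point C due to the loads:
  point load 80.5 at a = 3.75: Pa²(3L − a)/(6EI) = 2123/EI
  triangular load, peak 19 at the fixed end: w₀L⁴/(30EI) = 395.8/EI
  δ_0 = 2518/EI
Flexibility coefficient — unit upward force at C: δ_{CC} = L³/(3EI) = 41.67/EI.
With EI = 33000 kN·m²: δ_0 = 0.076315 m and δ_{CC} = 0.001263 m/kN.
Compatibility — the spring shortens by R_C/k under the reaction it provides: δ_0 − R_C·δ_{CC} = R_C/k. With 1/k = 0.000074 m/kN, R_C = δ_0 / (δ_{CC} + 1/k) = 0.076315 / (0.001263 + 0.000074) = 57.09 kN.
Moment equilibrium about A: M_A = Σ(load moments about A) − R_C·L = 381 − 57.09×5 = 95.58 kN·m.

M_A = 95.58 kN·m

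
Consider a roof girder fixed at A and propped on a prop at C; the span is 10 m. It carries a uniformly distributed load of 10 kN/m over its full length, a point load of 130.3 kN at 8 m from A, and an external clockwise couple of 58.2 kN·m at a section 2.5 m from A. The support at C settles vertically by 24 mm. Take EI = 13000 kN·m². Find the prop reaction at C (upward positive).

Choose R_C as the redundant. The primary structure is the cantilever fixed at A.
Deflection at C on the released cantilever, summing each load's contribution:
  UDL 10: wL⁴/(8EI) = 12500/EI
  point load 130.3 at a = 8: Pa²(3L − a)/(6EI) = 30577/EI
  clockwise couple 58.2 at a = 2.5: M₀a(2L − a)/(2EI) = 1273/EI
  δ_0 = 44350/EI
Tip deflection under a unit load at C: L³/(3EI) = 333.3/EI.
With EI = 13000 kN·m²: δ_0 = 3.4116 m and δ_{CC} = 0.025641 m/kN.
Compatibility — the beam at C must follow the support down by 0.024 m: δ_0 − R_C·δ_{CC} = 0.024, so R_C = (3.4116 − 0.024)/0.025641 = 132.1 kN.

R_C = 132.1 kN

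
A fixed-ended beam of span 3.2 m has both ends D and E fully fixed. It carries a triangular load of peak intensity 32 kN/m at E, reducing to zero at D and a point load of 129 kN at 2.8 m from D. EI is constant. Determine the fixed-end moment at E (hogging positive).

M_E = 55.89 kN·m

Release both end moments; the primary structure is a simply-supported span DE with redundants M_D and M_E.
Simple-span end rotations at D and E under the given loads:
  at D: triangular load, peak 32: 7w₀L³/(360EI) = 20.39/EI
  at E: triangular load, peak 32: w₀L³/(45EI) = 23.3/EI
  at D: point load 129 at a = 2.8: Pab(L + b)/(6LEI) = 27.09/EI
  at E: point load 129 at a = 2.8: Pab(L + a)/(6LEI) = 45.15/EI
  θ_D0 = 47.48/EI,  θ_E0 = 68.45/EI
Flexibility coefficients: a unit moment at one end gives L/(3EI) there and L/(6EI) at the far end, so f₁₁ = f₂₂ = 1.067/EI and f₁₂ = f₂₁ = 0.5333/EI.
Compatibility — zero rotation at each built-in end:
  1.067 M_D + 0.5333 M_E = 47.48
  0.5333 M_D + 1.067 M_E = 68.45
Solving the pair gives M_D = 16.57 kN·m and M_E = 55.89 kN·m (hogging).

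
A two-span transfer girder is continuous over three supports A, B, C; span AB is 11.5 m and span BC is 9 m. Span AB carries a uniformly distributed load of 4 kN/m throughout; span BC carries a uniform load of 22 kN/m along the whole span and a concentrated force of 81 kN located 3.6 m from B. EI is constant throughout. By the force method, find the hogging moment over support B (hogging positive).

Release continuity at B by inserting a hinge; the redundant is the internal moment M_B. The primary structure is two simply-supported spans AB and BC.
End slopes at the hinge B, treating each span as simply supported:
  span AB: UDL 4: wL³/(24EI) = 253.5/EI
  span BC: UDL 22: wL³/(24EI) = 668.2/EI
  span BC: point load 81 at a = 3.6: Pab(L + b)/(6LEI) = 419.9/EI
  relative rotation θ_0 = (253.5 + 1088)/EI = 1342/EI
A unit hogging moment at B produces rotation L₁/(3EI) + L₂/(3EI) = 6.833/EI.
Slope continuity at B: θ_0 = M_B·6.833/EI, so M_B = 1342/6.833 = 196.3 kN·m (hogging).

M_B = 196.3 kN·m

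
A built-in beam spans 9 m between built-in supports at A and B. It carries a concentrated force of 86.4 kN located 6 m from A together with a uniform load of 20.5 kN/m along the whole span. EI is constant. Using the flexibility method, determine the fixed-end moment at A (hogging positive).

M_A = 196 kN·m

Release both end moments; the primary structure is a simply-supported span AB with redundants M_A and M_B.
On the primary (simply-supported) span, the end slopes from the loading are:
  at A: point load 86.4 at a = 6: Pab(L + b)/(6LEI) = 345.6/EI
  at B: point load 86.4 at a = 6: Pab(L + a)/(6LEI) = 432/EI
  at A: UDL 20.5: wL³/(24EI) = 622.7/EI
  at B: UDL 20.5: wL³/(24EI) = 622.7/EI
  θ_A0 = 968.3/EI,  θ_B0 = 1055/EI
Flexibility coefficients: a unit moment at one end gives L/(3EI) there and L/(6EI) at the far end, so f₁₁ = f₂₂ = 3/EI and f₁₂ = f₂₁ = 1.5/EI.
Compatibility — zero rotation at each built-in end:
  3 M_A + 1.5 M_B = 968.3
  1.5 M_A + 3 M_B = 1055
Solving the pair gives M_A = 196 kN·m and M_B = 253.6 kN·m (hogging).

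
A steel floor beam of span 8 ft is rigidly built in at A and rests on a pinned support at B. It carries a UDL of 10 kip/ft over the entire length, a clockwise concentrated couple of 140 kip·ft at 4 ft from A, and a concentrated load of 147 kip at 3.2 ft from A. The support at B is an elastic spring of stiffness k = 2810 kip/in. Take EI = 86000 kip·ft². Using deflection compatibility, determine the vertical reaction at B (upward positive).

Choose R_B as the redundant. The primary structure is the cantilever fixed at A.
Downward deflection at the released point B due to the loads:
  UDL 10: wL⁴/(8EI) = 5120/EI
  clockwise couple 140 at a = 4: M₀a(2L − a)/(2EI) = 3360/EI
  point load 147 at a = 3.2: Pa²(3L − a)/(6EI) = 5218/EI
  δ_0 = 13698/EI
Tip deflection under a unit load at B: L³/(3EI) = 170.7/EI.
With EI = 86000 kip·ft²: δ_0 = 0.15928 ft and δ_{BB} = 0.001984 ft/kip.
Compatibility — the spring shortens by R_B/k under the reaction it provides: δ_0 − R_B·δ_{BB} = R_B/k. With 1/k = 1/(2810×12) ft/kip = 0.00003 ft/kip, R_B = δ_0 / (δ_{BB} + 1/k) = 0.15928 / (0.001984 + 0.00003) = 79.08 kip.

R_B = 79.08 kip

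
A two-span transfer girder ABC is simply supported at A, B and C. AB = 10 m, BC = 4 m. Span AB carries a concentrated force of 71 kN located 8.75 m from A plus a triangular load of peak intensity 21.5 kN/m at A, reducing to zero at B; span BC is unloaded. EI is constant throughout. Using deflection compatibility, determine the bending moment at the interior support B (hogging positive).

Take M_B as the redundant. Released structure: two simple spans AB and BC with a hinge at B.
Discontinuity in slope at B on the released structure — sum the simple-span end rotations:
  span AB: point load 71 at a = 8.75: Pab(L + a)/(6LEI) = 242.7/EI
  span AB: triangular load, peak 21.5: 7w₀L³/(360EI) = 418.1/EI
  relative rotation θ_0 = (660.7 + 0)/EI = 660.7/EI
A unit hogging moment at B produces rotation L₁/(3EI) + L₂/(3EI) = 4.667/EI.
Compatibility: M_B·(L₁+L₂)/(3EI) = θ_0, giving M_B = 141.6 kN·m (hogging).

M_B = 141.6 kN·m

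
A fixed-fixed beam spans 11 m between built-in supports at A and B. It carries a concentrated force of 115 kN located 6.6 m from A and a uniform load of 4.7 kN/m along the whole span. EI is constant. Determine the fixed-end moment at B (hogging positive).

M_B = 229.6 kN·m

Take the two fixed-end moments M_A, M_B as redundants; the released structure is the simple span AB.
Simple-span end rotations at A and B under the given loads:
  at A: point load 115 at a = 6.6: Pab(L + b)/(6LEI) = 779.2/EI
  at B: point load 115 at a = 6.6: Pab(L + a)/(6LEI) = 890.6/EI
  at A: UDL 4.7: wL³/(24EI) = 260.7/EI
  at B: UDL 4.7: wL³/(24EI) = 260.7/EI
  θ_A0 = 1040/EI,  θ_B0 = 1151/EI
Flexibility coefficients: a unit moment at one end gives L/(3EI) there and L/(6EI) at the far end, so f₁₁ = f₂₂ = 3.667/EI and f₁₂ = f₂₁ = 1.833/EI.
Compatibility — zero rotation at each built-in end:
  3.667 M_A + 1.833 M_B = 1040
  1.833 M_A + 3.667 M_B = 1151
Solving the pair gives M_A = 168.8 kN·m and M_B = 229.6 kN·m (hogging).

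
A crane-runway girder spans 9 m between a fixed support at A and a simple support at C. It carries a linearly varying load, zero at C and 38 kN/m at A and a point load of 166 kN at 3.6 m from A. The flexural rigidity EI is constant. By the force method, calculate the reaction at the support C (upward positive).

Release the roller at C. Primary structure: cantilever fixed at A.
Downward deflection at the released point C due to the loads:
  triangular load, peak 38 at the fixed end: w₀L⁴/(30EI) = 8311/EI
  point load 166 at a = 3.6: Pa²(3L − a)/(6EI) = 8390/EI
  δ_0 = 16701/EI
Flexibility coefficient — unit upward force at C: δ_{CC} = L³/(3EI) = 243/EI.
Compatibility at C: δ_0 − R_C·δ_{CC} = 0, so R_C = 16701/243 = 68.73 kN.

R_C = 68.73 kN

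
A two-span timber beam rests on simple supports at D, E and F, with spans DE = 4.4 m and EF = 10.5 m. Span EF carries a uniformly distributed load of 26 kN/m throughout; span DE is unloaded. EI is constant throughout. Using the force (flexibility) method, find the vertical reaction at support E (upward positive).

Release continuity at E by inserting a hinge; the redundant is the internal moment M_E. The primary structure is two simply-supported spans DE and EF.
End slopes at the hinge E, treating each span as simply supported:
  span EF: UDL 26: wL³/(24EI) = 1254/EI
  relative rotation θ_0 = (0 + 1254)/EI = 1254/EI
A unit hogging moment at E produces rotation L₁/(3EI) + L₂/(3EI) = 4.967/EI.
Compatibility: M_E·(L₁+L₂)/(3EI) = θ_0, giving M_E = 252.5 kN·m (hogging).
Span DE, ΣM about D with M_E applied at E: R_E^{DE}·4.4 = 0 + 252.5, so R_E^{DE} = 57.39 kN and R_D = 0 − 57.39 = -57.39 kN.
Span EF, ΣM about F: R_E^{EF}·10.5 = 1433 + 252.5, so R_E^{EF} = 160.5 kN and R_F = 273 − 160.5 = 112.5 kN.
R_E = 57.39 + 160.5 = 217.9 kN.

R_E = 217.9 kN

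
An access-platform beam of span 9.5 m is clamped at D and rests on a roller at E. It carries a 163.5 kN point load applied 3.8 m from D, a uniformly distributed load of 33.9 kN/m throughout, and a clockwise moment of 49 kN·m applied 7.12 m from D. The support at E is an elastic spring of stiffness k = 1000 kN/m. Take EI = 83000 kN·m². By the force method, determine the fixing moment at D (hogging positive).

Take the reaction at E as the redundant and release it; the primary structure is a cantilever fixed at D.
Free-end deflection of the primary structure under the applied loading (downward +):
  point load 163.5 at a = 3.8: Pa²(3L − a)/(6EI) = 9719/EI
  UDL 33.9: wL⁴/(8EI) = 34515/EI
  clockwise couple 49 at a = 7.12: M₀a(2L − a)/(2EI) = 2072/EI
  δ_0 = 46306/EI
Tip deflection under a unit load at E: L³/(3EI) = 285.8/EI.
With EI = 83000 kN·m²: δ_0 = 0.55791 m and δ_{EE} = 0.003443 m/kN.
Compatibility — the spring shortens by R_E/k under the reaction it provides: δ_0 − R_E·δ_{EE} = R_E/k. With 1/k = 0.001 m/kN, R_E = δ_0 / (δ_{EE} + 1/k) = 0.55791 / (0.003443 + 0.001) = 125.6 kN.
Moment equilibrium about D: M_D = Σ(load moments about D) − R_E·L = 2200 − 125.6×9.5 = 1007 kN·m.

M_D = 1007 kN·m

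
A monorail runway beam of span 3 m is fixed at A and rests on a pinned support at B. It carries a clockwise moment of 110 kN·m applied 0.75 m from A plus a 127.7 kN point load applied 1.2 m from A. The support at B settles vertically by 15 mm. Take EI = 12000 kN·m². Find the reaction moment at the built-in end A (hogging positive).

Remove the prop at B; the released (primary) structure is a cantilever built in at A.
Primary-structure tip deflection at B by superposition:
  clockwise couple 110 at a = 0.75: M₀a(2L − a)/(2EI) = 216.6/EI
  point load 127.7 at a = 1.2: Pa²(3L − a)/(6EI) = 239.1/EI
  δ_0 = 455.6/EI
Tip deflection under a unit load at B: L³/(3EI) = 9/EI.
With EI = 12000 kN·m²: δ_0 = 0.037968 m and δ_{BB} = 0.00075 m/kN.
Compatibility — the beam at B must follow the support down by 0.015 m: δ_0 − R_B·δ_{BB} = 0.015, so R_B = (0.037968 − 0.015)/0.00075 = 30.62 kN.
Moment equilibrium about A: M_A = Σ(load moments about A) − R_B·L = 263.2 − 30.62×3 = 171.4 kN·m.

M_A = 171.4 kN·m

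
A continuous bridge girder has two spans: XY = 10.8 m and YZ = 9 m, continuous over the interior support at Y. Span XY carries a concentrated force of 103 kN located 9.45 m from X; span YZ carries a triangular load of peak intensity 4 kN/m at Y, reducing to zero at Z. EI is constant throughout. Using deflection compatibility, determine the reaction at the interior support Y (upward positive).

R_Y = 116.8 kN

Insert a hinge at Y; M_Y is the redundant, and each span becomes simply supported.
End slopes at the hinge Y, treating each span as simply supported:
  span XY: point load 103 at a = 9.45: Pab(L + a)/(6LEI) = 410.6/EI
  span YZ: triangular load, peak 4: w₀L³/(45EI) = 64.8/EI
  relative rotation θ_0 = (410.6 + 64.8)/EI = 475.4/EI
A unit hogging moment at Y produces rotation L₁/(3EI) + L₂/(3EI) = 6.6/EI.
Slope continuity at Y: θ_0 = M_Y·6.6/EI, so M_Y = 475.4/6.6 = 72.04 kN·m (hogging).
Span XY, ΣM about X with M_Y applied at Y: R_Y^{XY}·10.8 = 973.4 + 72.04, so R_Y^{XY} = 96.79 kN and R_X = 103 − 96.79 = 6.205 kN.
Span YZ, ΣM about Z: R_Y^{YZ}·9 = 108 + 72.04, so R_Y^{YZ} = 20 kN and R_Z = 18 − 20 = -2.004 kN.
R_Y = 96.79 + 20 = 116.8 kN.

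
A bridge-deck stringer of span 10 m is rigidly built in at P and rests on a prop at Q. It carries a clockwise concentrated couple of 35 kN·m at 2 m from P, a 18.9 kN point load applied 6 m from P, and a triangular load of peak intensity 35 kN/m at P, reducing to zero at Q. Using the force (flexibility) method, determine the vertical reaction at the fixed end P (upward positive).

R_P = 148.8 kN

Take the reaction at Q as the redundant and release it; the primary structure is a cantilever fixed at P.
Free-end deflection of the primary structure under the applied loading (downward +):
  clockwise couple 35 at a = 2: M₀a(2L − a)/(2EI) = 630/EI
  point load 18.9 at a = 6: Pa²(3L − a)/(6EI) = 2722/EI
  triangular load, peak 35 at the fixed end: w₀L⁴/(30EI) = 11667/EI
  δ_0 = 15018/EI
Flexibility coefficient — unit upward force at Q: δ_{QQ} = L³/(3EI) = 333.3/EI.
Compatibility at Q: δ_0 − R_Q·δ_{QQ} = 0, so R_Q = 15018/333.3 = 45.05 kN.
Vertical equilibrium: R_P = ΣP − R_Q = 193.9 − 45.05 = 148.8 kN.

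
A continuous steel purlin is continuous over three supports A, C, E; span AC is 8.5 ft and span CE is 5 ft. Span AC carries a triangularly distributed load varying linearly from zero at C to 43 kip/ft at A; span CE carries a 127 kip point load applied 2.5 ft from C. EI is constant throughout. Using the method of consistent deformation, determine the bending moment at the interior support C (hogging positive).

Release continuity at C by inserting a hinge; the redundant is the internal moment M_C. The primary structure is two simply-supported spans AC and CE.
Discontinuity in slope at C on the released structure — sum the simple-span end rotations:
  span AC: triangular load, peak 43: 7w₀L³/(360EI) = 513.5/EI
  span CE: point load 127 at a = 2.5: Pab(L + b)/(6LEI) = 198.4/EI
  relative rotation θ_0 = (513.5 + 198.4)/EI = 711.9/EI
A unit hogging moment at C produces rotation L₁/(3EI) + L₂/(3EI) = 4.5/EI.
Compatibility: M_C·(L₁+L₂)/(3EI) = θ_0, giving M_C = 158.2 kip·ft (hogging).

M_C = 158.2 kip·ft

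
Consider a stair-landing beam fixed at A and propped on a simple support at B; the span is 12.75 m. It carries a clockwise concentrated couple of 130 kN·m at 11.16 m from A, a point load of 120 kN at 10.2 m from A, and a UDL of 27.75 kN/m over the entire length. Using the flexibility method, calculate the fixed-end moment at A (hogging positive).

M_A = 648.8 kN·m

Release the roller at B. Primary structure: cantilever fixed at A.
Downward deflection at the released point B due to the loads:
  clockwise couple 130 at a = 11.16: M₀a(2L − a)/(2EI) = 10402/EI
  point load 120 at a = 10.2: Pa²(3L − a)/(6EI) = 58366/EI
  UDL 27.75: wL⁴/(8EI) = 91667/EI
  δ_0 = 160436/EI
Flexibility coefficient — unit upward force at B: δ_{BB} = L³/(3EI) = 690.9/EI.
The prop prevents deflection at B: R_B = δ_0/δ_{BB} = 160436/690.9 = 232.2 kN.
Moment equilibrium about A: M_A = Σ(load moments about A) − R_B·L = 3610 − 232.2×12.75 = 648.8 kN·m.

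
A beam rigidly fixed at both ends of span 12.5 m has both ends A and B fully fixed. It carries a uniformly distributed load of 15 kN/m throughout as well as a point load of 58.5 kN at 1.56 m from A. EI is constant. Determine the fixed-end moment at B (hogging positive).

Take the two fixed-end moments M_A, M_B as redundants; the released structure is the simple span AB.
On the primary (simply-supported) span, the end slopes from the loading are:
  at A: UDL 15: wL³/(24EI) = 1221/EI
  at B: UDL 15: wL³/(24EI) = 1221/EI
  at A: point load 58.5 at a = 1.56: Pab(L + b)/(6LEI) = 312/EI
  at B: point load 58.5 at a = 1.56: Pab(L + a)/(6LEI) = 187.2/EI
  θ_A0 = 1533/EI,  θ_B0 = 1408/EI
Flexibility coefficients: a unit moment at one end gives L/(3EI) there and L/(6EI) at the far end, so f₁₁ = f₂₂ = 4.167/EI and f₁₂ = f₂₁ = 2.083/EI.
Compatibility — zero rotation at each built-in end:
  4.167 M_A + 2.083 M_B = 1533
  2.083 M_A + 4.167 M_B = 1408
Solving the pair gives M_A = 265.2 kN·m and M_B = 205.3 kN·m (hogging).

M_B = 205.3 kN·m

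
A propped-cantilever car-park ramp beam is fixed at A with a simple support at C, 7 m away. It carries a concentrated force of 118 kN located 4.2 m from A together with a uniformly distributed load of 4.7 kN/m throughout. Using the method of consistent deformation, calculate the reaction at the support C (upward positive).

Release the roller at C. Primary structure: cantilever fixed at A.
Downward deflection at the released point C due to the loads:
  point load 118 at a = 4.2: Pa²(3L − a)/(6EI) = 5828/EI
  UDL 4.7: wL⁴/(8EI) = 1411/EI
  δ_0 = 7239/EI
Tip deflection under a unit load at C: L³/(3EI) = 114.3/EI.
Compatibility at C: δ_0 − R_C·δ_{CC} = 0, so R_C = 7239/114.3 = 63.31 kN.

R_C = 63.31 kN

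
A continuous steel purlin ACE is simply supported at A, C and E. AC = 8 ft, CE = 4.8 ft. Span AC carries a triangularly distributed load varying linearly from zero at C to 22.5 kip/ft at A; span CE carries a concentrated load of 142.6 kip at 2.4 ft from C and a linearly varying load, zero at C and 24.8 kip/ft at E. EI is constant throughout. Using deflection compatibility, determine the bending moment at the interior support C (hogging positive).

Insert a hinge at C; M_C is the redundant, and each span becomes simply supported.
Rotations at C on the released spans (each span's end-slope, ×1/EI):
  span AC: triangular load, peak 22.5: 7w₀L³/(360EI) = 224/EI
  span CE: point load 142.6 at a = 2.4: Pab(L + b)/(6LEI) = 205.3/EI
  span CE: triangular load, peak 24.8: 7w₀L³/(360EI) = 53.33/EI
  relative rotation θ_0 = (224 + 258.7)/EI = 482.7/EI
A unit hogging moment at C produces rotation L₁/(3EI) + L₂/(3EI) = 4.267/EI.
Compatibility: M_C·(L₁+L₂)/(3EI) = θ_0, giving M_C = 113.1 kip·ft (hogging).

M_C = 113.1 kip·ft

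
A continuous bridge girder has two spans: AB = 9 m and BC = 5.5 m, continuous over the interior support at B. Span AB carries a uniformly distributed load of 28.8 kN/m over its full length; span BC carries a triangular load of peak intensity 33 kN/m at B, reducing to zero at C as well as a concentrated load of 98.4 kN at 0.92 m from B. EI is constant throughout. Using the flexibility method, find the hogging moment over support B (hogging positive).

Release continuity at B by inserting a hinge; the redundant is the internal moment M_B. The primary structure is two simply-supported spans AB and BC.
End slopes at the hinge B, treating each span as simply supported:
  span AB: UDL 28.8: wL³/(24EI) = 874.8/EI
  span BC: triangular load, peak 33: w₀L³/(45EI) = 122/EI
  span BC: point load 98.4 at a = 0.92: Pab(L + b)/(6LEI) = 126.6/EI
  relative rotation θ_0 = (874.8 + 248.7)/EI = 1123/EI
A unit hogging moment at B produces rotation L₁/(3EI) + L₂/(3EI) = 4.833/EI.
Slope continuity at B: θ_0 = M_B·4.833/EI, so M_B = 1123/4.833 = 232.4 kN·m (hogging).

M_B = 232.4 kN·m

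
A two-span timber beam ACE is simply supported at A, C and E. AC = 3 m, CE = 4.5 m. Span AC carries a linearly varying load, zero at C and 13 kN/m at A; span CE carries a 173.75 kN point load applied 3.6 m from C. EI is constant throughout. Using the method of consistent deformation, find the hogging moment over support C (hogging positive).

M_C = 47.77 kN·m

Release continuity at C by inserting a hinge; the redundant is the internal moment M_C. The primary structure is two simply-supported spans AC and CE.
Rotations at C on the released spans (each span's end-slope, ×1/EI):
  span AC: triangular load, peak 13: 7w₀L³/(360EI) = 6.825/EI
  span CE: point load 173.75 at a = 3.6: Pab(L + b)/(6LEI) = 112.6/EI
  relative rotation θ_0 = (6.825 + 112.6)/EI = 119.4/EI
A unit hogging moment at C produces rotation L₁/(3EI) + L₂/(3EI) = 2.5/EI.
Slope continuity at C: θ_0 = M_C·2.5/EI, so M_C = 119.4/2.5 = 47.77 kN·m (hogging).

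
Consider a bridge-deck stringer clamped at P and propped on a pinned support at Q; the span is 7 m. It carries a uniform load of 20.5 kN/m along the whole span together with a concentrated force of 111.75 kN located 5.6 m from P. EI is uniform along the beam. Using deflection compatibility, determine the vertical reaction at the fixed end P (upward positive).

R_P = 122.8 kN

Take the reaction at Q as the redundant and release it; the primary structure is a cantilever fixed at P.
Primary-structure tip deflection at Q by superposition:
  UDL 20.5: wL⁴/(8EI) = 6153/EI
  point load 111.75 at a = 5.6: Pa²(3L − a)/(6EI) = 8995/EI
  δ_0 = 15147/EI
Tip deflection under a unit load at Q: L³/(3EI) = 114.3/EI.
The prop prevents deflection at Q: R_Q = δ_0/δ_{QQ} = 15147/114.3 = 132.5 kN.
Vertical equilibrium: R_P = ΣP − R_Q = 255.2 − 132.5 = 122.8 kN.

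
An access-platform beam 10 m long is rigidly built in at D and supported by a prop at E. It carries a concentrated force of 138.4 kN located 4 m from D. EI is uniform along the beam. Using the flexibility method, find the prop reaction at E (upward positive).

R_E = 28.79 kN

Take the reaction at E as the redundant and release it; the primary structure is a cantilever fixed at D.
Deflection at E on the released cantilever, summing each load's contribution:
  point load 138.4 at a = 4: Pa²(3L − a)/(6EI) = 9596/EI
Tip deflection under a unit load at E: L³/(3EI) = 333.3/EI.
Compatibility at E: δ_0 − R_E·δ_{EE} = 0, so R_E = 9596/333.3 = 28.79 kN.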